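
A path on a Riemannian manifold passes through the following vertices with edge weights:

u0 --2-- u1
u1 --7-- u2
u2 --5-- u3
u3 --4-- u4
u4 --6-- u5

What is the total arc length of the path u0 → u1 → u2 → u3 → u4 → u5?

Arc length = 2 + 7 + 5 + 4 + 6 = 24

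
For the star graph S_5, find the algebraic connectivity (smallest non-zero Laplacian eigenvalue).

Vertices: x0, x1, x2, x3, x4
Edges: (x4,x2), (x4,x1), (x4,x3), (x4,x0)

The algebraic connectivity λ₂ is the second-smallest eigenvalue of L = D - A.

The star S_5 is the complete bipartite graph K_{1,4} (one hub of degree 4, 4 leaves of degree 1). The Laplacian spectrum of K_{p,q} is 0, p (multiplicity q−1), q (multiplicity p−1), p+q. With p = 1, q = 4: 0 once, 1 with multiplicity 3, and 5 once. (Check: trace L = sum of degrees = 8 = 3·1 + 5.)
Laplacian eigenvalues: [0.0, 1.0, 1.0, 1.0, 5.0]. Algebraic connectivity (smallest non-zero eigenvalue) = 1.0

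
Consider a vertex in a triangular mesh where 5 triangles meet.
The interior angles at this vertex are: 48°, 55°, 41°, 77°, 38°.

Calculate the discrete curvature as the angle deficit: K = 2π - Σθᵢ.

Sum of angles = 259°. K = 360° - 259° = 101° = 101π/180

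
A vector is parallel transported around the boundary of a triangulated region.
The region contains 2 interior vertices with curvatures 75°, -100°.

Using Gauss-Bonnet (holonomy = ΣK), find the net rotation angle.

Holonomy = total enclosed curvature = 75° + (-100°) = -25°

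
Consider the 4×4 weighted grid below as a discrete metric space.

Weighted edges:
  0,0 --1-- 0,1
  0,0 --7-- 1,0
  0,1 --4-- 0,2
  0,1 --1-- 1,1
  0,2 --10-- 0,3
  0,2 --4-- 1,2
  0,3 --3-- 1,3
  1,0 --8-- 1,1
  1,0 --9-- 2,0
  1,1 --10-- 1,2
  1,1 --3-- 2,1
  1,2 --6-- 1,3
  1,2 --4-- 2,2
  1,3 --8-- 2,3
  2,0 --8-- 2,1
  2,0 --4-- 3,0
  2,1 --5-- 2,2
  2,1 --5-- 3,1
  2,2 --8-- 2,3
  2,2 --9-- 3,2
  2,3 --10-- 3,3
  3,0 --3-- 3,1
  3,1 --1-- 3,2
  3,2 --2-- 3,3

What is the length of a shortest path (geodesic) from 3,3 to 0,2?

Shortest path: 3,3 → 3,2 → 3,1 → 2,1 → 1,1 → 0,1 → 0,2, total weight = 16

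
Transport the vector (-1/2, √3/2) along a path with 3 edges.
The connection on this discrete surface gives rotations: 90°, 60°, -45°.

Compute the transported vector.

Total rotation: 90° + 60° + (-45°) = 105°. Final vector: (-0.7071, -0.7071)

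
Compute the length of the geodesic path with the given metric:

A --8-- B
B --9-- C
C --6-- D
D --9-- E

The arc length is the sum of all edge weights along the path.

Arc length = 8 + 9 + 6 + 9 = 32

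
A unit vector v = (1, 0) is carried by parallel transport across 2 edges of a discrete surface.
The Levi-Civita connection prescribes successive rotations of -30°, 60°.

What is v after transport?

Total rotation: (-30°) + 60° = 30°. Final vector: (0.8660, 0.5000)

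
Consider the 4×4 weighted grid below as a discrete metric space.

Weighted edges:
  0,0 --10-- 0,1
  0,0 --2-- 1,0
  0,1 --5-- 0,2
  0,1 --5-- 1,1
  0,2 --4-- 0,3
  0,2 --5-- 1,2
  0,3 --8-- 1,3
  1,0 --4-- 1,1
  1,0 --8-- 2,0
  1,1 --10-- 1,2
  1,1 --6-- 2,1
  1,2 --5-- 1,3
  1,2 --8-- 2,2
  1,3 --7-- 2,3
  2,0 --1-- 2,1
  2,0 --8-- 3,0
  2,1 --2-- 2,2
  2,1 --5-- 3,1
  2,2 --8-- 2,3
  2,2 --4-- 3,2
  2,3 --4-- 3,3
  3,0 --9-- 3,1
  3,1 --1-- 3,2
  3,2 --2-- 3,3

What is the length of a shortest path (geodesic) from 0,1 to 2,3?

Shortest path: 0,1 → 1,1 → 2,1 → 2,2 → 2,3, total weight = 21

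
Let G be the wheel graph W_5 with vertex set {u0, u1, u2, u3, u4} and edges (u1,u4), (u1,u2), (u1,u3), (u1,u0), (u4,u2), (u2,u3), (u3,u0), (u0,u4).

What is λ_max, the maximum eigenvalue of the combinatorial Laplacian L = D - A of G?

The wheel W_5 is the join K_1 ∨ C_4 (a hub joined to every vertex of a cycle of length 4). For a join G ∨ H (G on p vertices, H on q vertices) the Laplacian spectrum is 0, p+q, the eigenvalues of L(G) other than one 0 each shifted by +q, and the eigenvalues of L(H) other than one 0 each shifted by +p. With G = K_1 (p = 1, nothing left after dropping its 0) and H = C_4 (q = 4, eigenvalues 2 − 2cos(2πk/4), k = 0, …, 3; drop k = 0), the spectrum of W_5 is 0, 5, and 1 + (2 − 2cos(2πk/4)) = 3 − 2cos(2πk/4) for k = 1, …, 3:
k=1: 3 − 2cos(π/2) = 3.0; k=2: 3 − 2cos(π) = 5.0; k=3: 3 − 2cos(3π/2) = 3.0.
Laplacian eigenvalues: [0.0, 3.0, 3.0, 5.0, 5.0]. Largest eigenvalue (spectral radius) = 5.0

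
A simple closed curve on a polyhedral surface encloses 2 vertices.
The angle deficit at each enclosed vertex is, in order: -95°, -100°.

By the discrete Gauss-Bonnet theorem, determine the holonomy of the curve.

Holonomy = total enclosed curvature = (-95°) + (-100°) = -195°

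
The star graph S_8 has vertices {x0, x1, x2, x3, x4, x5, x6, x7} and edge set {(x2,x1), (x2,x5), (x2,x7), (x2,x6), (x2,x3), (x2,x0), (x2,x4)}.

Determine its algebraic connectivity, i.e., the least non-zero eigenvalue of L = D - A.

The star S_8 is the complete bipartite graph K_{1,7} (one hub of degree 7, 7 leaves of degree 1). The Laplacian spectrum of K_{p,q} is 0, p (multiplicity q−1), q (multiplicity p−1), p+q. With p = 1, q = 7: 0 once, 1 with multiplicity 6, and 8 once. (Check: trace L = sum of degrees = 14 = 6·1 + 8.)
Laplacian eigenvalues: [0.0, 1.0, 1.0, 1.0, 1.0, 1.0, 1.0, 8.0]. Algebraic connectivity (smallest non-zero eigenvalue) = 1.0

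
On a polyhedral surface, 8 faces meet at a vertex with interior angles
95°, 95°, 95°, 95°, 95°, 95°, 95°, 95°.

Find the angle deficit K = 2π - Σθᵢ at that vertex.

Sum of angles = 760°. K = 360° - 760° = -400° = -20π/9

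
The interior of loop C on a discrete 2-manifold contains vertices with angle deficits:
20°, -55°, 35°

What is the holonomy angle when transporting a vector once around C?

Holonomy = total enclosed curvature = 20° + (-55°) + 35° = 0°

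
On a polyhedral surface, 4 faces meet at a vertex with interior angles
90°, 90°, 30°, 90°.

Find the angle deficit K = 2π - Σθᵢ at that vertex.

Sum of angles = 300°. K = 360° - 300° = 60° = π/3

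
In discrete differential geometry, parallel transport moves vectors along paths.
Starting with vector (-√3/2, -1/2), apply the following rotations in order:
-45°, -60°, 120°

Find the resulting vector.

Total rotation: (-45°) + (-60°) + 120° = 15°. Final vector: (-0.7071, -0.7071)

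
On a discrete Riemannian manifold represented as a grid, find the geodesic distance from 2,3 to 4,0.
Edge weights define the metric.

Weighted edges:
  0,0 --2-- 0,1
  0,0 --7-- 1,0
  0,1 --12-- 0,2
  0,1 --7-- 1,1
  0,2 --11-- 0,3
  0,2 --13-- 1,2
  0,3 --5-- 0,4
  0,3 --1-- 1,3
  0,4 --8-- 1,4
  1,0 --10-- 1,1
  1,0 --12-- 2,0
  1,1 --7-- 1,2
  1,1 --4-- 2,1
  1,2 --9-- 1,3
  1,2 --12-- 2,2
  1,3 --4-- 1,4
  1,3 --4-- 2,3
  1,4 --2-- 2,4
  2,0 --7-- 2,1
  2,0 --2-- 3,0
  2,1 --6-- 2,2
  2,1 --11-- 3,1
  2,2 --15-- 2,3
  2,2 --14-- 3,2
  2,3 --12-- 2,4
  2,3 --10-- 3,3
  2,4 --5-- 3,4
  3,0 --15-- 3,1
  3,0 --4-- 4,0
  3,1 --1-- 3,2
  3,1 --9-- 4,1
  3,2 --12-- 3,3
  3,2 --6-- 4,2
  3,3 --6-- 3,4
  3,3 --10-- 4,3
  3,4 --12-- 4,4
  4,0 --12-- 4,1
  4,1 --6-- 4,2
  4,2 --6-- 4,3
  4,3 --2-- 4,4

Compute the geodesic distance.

Shortest path: 2,3 → 2,2 → 2,1 → 2,0 → 3,0 → 4,0, total weight = 34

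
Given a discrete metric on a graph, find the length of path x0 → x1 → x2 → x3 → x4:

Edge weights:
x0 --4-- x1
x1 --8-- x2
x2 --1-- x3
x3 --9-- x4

Arc length = 4 + 8 + 1 + 9 = 22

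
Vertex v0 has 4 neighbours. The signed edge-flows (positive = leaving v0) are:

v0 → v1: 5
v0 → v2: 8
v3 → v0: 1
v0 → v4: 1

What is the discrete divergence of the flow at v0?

Divergence = sum of outgoing flows = 5 + 8 + (-1) + 1 = 13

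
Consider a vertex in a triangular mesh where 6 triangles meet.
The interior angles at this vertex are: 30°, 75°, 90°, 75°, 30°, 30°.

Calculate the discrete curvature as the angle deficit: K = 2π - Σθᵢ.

Sum of angles = 330°. K = 360° - 330° = 30°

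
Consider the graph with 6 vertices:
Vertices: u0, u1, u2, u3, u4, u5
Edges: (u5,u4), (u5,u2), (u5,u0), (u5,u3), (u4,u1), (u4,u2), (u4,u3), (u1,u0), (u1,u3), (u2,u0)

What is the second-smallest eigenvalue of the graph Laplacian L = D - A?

Degrees: deg(u0) = 3, deg(u1) = 3, deg(u2) = 3, deg(u3) = 3, deg(u4) = 4, deg(u5) = 4.
L = D − A with rows/columns ordered (u0, u1, u2, u3, u4, u5):
  [ 3, -1, -1,  0,  0, -1]
  [-1,  3,  0, -1, -1,  0]
  [-1,  0,  3,  0, -1, -1]
  [ 0, -1,  0,  3, -1, -1]
  [ 0, -1, -1, -1,  4, -1]
  [-1,  0, -1, -1, -1,  4]
Characteristic polynomial: det(λI − L) = λ(λ² − 8λ + 13)(λ − 3)(λ − 4)(λ − 5).
Roots: λ = 0; (λ² − 8λ + 13) = 0 ⇒ λ = 4 ± √3 ≈ 2.2679, 5.7321; (λ − 3) = 0 ⇒ λ = 3; (λ − 4) = 0 ⇒ λ = 4; (λ − 5) = 0 ⇒ λ = 5.
(Check: the roots sum (with multiplicity) to 20, matching trace L = Σdeg = 2·10 = 20.)
Laplacian eigenvalues: [0.0, 2.2679, 3.0, 4.0, 5.0, 5.7321]. Algebraic connectivity (smallest non-zero eigenvalue) = 2.2679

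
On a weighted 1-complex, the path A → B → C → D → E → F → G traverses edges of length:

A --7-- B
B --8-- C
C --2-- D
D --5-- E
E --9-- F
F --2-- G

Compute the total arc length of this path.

Arc length = 7 + 8 + 2 + 5 + 9 + 2 = 33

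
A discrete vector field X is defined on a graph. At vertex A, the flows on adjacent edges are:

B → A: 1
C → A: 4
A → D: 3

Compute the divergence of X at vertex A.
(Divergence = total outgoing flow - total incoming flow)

Divergence = sum of outgoing flows = (-1) + (-4) + 3 = -2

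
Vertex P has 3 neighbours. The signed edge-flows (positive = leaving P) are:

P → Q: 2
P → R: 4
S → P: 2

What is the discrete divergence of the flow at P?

Divergence = sum of outgoing flows = 2 + 4 + (-2) = 4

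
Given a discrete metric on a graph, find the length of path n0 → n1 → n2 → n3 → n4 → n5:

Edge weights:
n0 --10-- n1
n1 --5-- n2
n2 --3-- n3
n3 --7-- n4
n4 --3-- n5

Arc length = 10 + 5 + 3 + 7 + 3 = 28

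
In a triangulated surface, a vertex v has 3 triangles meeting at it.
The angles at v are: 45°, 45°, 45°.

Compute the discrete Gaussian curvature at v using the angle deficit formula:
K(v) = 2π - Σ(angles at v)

Sum of angles = 135°. K = 360° - 135° = 225° = 5π/4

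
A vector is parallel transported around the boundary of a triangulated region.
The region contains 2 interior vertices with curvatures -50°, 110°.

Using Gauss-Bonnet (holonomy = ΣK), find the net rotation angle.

Holonomy = total enclosed curvature = (-50°) + 110° = 60°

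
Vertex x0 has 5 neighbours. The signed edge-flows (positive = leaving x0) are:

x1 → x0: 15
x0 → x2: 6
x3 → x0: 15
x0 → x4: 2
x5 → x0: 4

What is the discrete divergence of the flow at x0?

Divergence = sum of outgoing flows = (-15) + 6 + (-15) + 2 + (-4) = -26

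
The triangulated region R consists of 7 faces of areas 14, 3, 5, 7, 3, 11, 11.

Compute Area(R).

14 + 3 + 5 + 7 + 3 + 11 + 11 = 54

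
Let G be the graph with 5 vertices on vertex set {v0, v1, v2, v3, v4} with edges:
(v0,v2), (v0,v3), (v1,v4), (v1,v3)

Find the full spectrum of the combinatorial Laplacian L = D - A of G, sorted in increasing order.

Degrees: deg(v0) = 2, deg(v1) = 2, deg(v2) = 1, deg(v3) = 2, deg(v4) = 1.
L = D − A with rows/columns ordered (v0, v1, v2, v3, v4):
  [ 2,  0, -1, -1,  0]
  [ 0,  2,  0, -1, -1]
  [-1,  0,  1,  0,  0]
  [-1, -1,  0,  2,  0]
  [ 0, -1,  0,  0,  1]
Characteristic polynomial: det(λI − L) = λ(λ² − 3λ + 1)(λ² − 5λ + 5).
Roots: λ = 0; (λ² − 3λ + 1) = 0 ⇒ λ = (3 ± √5)/2 ≈ 0.382, 2.618; (λ² − 5λ + 5) = 0 ⇒ λ = (5 ± √5)/2 ≈ 1.382, 3.618.
(Check: the roots sum (with multiplicity) to 8, matching trace L = Σdeg = 2·4 = 8.)
Laplacian eigenvalues (increasing order): [0.0, 0.382, 1.382, 2.618, 3.618]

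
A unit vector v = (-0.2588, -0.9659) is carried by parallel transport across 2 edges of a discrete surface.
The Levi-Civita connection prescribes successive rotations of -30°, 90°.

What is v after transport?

Total rotation: (-30°) + 90° = 60°. Final vector: (0.7071, -0.7071)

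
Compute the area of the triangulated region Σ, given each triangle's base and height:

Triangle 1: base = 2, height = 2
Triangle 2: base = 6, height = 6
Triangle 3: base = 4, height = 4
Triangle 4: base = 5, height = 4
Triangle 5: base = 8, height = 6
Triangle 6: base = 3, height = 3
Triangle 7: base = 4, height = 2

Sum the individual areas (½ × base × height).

(1/2)×2×2 + (1/2)×6×6 + (1/2)×4×4 + (1/2)×5×4 + (1/2)×8×6 + (1/2)×3×3 + (1/2)×4×2 = 70.5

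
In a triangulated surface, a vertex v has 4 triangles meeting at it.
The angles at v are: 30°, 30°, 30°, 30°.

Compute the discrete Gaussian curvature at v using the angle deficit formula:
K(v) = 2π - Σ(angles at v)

Sum of angles = 120°. K = 360° - 120° = 240°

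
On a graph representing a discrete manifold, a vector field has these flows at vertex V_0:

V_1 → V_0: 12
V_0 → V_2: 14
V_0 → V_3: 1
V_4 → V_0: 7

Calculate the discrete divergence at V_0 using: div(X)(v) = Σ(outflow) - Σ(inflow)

Divergence = sum of outgoing flows = (-12) + 14 + 1 + (-7) = -4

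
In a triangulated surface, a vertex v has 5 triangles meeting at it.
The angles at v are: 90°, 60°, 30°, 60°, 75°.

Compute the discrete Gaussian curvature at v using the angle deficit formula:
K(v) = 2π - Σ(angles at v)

Sum of angles = 315°. K = 360° - 315° = 45° = π/4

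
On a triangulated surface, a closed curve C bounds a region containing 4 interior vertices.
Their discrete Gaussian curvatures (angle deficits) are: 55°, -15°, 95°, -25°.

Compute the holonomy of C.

Holonomy = total enclosed curvature = 55° + (-15°) + 95° + (-25°) = 110°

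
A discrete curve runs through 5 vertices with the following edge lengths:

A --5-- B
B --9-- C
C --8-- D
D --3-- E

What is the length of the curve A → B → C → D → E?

Arc length = 5 + 9 + 8 + 3 = 25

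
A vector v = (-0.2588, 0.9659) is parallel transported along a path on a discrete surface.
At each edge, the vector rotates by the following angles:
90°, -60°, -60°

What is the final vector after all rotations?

Total rotation: 90° + (-60°) + (-60°) = -30°. Final vector: (0.2588, 0.9659)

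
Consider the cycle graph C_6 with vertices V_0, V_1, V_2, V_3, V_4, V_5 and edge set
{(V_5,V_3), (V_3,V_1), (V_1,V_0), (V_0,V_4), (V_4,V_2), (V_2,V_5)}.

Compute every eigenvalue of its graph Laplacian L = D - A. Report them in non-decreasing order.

The cycle graph C_n has Laplacian eigenvalues λ_k = 2 − 2cos(2πk/n), k = 0, 1, …, n−1. Here n = 6:
k=0: 2 − 2cos(0) = 0.0; k=1: 2 − 2cos(π/3) = 1.0; k=2: 2 − 2cos(2π/3) = 3.0; k=3: 2 − 2cos(π) = 4.0; k=4: 2 − 2cos(4π/3) = 3.0; k=5: 2 − 2cos(5π/3) = 1.0.
Laplacian eigenvalues (increasing order): [0.0, 1.0, 1.0, 3.0, 3.0, 4.0]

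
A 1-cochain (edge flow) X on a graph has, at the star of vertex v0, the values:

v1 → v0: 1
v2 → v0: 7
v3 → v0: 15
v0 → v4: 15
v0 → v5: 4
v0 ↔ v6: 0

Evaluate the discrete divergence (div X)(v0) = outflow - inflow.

Divergence = sum of outgoing flows = (-1) + (-7) + (-15) + 15 + 4 + 0 = -4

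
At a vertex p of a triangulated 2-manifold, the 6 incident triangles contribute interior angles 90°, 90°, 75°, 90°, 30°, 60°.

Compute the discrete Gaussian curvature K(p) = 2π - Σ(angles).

Sum of angles = 435°. K = 360° - 435° = -75° = -5π/12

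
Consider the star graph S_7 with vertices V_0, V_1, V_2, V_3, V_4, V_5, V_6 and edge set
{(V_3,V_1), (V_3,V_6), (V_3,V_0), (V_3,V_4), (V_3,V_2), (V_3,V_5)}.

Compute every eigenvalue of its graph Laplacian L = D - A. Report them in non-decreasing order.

The star S_7 is the complete bipartite graph K_{1,6} (one hub of degree 6, 6 leaves of degree 1). The Laplacian spectrum of K_{p,q} is 0, p (multiplicity q−1), q (multiplicity p−1), p+q. With p = 1, q = 6: 0 once, 1 with multiplicity 5, and 7 once. (Check: trace L = sum of degrees = 12 = 5·1 + 7.)
Laplacian eigenvalues (increasing order): [0.0, 1.0, 1.0, 1.0, 1.0, 1.0, 7.0]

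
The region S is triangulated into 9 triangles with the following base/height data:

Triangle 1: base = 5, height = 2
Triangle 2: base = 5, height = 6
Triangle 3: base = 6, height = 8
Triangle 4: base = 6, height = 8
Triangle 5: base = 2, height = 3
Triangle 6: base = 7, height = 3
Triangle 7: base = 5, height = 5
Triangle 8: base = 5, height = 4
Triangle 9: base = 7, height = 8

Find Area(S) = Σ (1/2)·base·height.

(1/2)×5×2 + (1/2)×5×6 + (1/2)×6×8 + (1/2)×6×8 + (1/2)×2×3 + (1/2)×7×3 + (1/2)×5×5 + (1/2)×5×4 + (1/2)×7×8 = 132.0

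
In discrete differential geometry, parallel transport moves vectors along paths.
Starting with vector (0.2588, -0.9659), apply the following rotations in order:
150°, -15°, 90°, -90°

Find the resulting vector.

Total rotation: 150° + (-15°) + 90° + (-90°) = 135°. Final vector: (0.5000, 0.8660)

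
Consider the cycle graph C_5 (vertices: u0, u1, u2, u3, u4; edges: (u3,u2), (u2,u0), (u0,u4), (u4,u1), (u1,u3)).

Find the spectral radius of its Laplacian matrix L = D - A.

The cycle graph C_n has Laplacian eigenvalues λ_k = 2 − 2cos(2πk/n), k = 0, 1, …, n−1. Here n = 5:
k=0: 2 − 2cos(0) = 0.0; k=1: 2 − 2cos(2π/5) = 1.382; k=2: 2 − 2cos(4π/5) = 3.618; k=3: 2 − 2cos(6π/5) = 3.618; k=4: 2 − 2cos(8π/5) = 1.382.
Laplacian eigenvalues: [0.0, 1.382, 1.382, 3.618, 3.618]. Largest eigenvalue (spectral radius) = 3.618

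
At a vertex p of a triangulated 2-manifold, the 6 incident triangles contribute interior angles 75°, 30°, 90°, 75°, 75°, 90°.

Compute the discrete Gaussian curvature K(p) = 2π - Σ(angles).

Sum of angles = 435°. K = 360° - 435° = -75° = -5π/12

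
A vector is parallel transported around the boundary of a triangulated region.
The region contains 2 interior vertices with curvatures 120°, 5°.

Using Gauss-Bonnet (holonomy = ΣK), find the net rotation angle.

Holonomy = total enclosed curvature = 120° + 5° = 125°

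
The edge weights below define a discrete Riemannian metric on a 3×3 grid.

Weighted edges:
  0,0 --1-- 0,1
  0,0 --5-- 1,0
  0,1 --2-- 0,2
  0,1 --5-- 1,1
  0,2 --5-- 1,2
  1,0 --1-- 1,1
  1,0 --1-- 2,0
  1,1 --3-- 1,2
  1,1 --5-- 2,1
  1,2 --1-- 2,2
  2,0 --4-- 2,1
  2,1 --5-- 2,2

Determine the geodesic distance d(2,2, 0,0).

Shortest path: 2,2 → 1,2 → 0,2 → 0,1 → 0,0, total weight = 9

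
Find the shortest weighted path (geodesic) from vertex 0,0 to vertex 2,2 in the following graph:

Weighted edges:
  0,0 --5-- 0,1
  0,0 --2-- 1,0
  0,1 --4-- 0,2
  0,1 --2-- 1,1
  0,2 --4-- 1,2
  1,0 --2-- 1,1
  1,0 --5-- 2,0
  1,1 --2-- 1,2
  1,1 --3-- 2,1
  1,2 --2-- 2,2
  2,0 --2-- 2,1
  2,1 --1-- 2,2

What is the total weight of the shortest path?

Shortest path: 0,0 → 1,0 → 1,1 → 1,2 → 2,2, total weight = 8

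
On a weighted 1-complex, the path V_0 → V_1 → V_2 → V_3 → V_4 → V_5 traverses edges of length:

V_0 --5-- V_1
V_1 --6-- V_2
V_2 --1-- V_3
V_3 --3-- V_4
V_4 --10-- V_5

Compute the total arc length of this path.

Arc length = 5 + 6 + 1 + 3 + 10 = 25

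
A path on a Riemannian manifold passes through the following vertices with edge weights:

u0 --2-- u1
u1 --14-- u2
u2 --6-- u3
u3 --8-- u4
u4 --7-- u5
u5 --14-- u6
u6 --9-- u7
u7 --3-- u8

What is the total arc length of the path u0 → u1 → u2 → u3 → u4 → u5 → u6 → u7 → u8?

Arc length = 2 + 14 + 6 + 8 + 7 + 14 + 9 + 3 = 63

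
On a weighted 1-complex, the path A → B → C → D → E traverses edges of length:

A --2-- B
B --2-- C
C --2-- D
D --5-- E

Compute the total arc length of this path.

Arc length = 2 + 2 + 2 + 5 = 11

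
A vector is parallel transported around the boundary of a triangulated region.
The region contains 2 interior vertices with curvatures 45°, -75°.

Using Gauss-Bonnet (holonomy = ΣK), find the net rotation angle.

Holonomy = total enclosed curvature = 45° + (-75°) = -30°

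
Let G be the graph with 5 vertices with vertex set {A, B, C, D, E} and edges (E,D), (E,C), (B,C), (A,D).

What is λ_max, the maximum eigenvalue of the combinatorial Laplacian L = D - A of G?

Degrees: deg(A) = 1, deg(B) = 1, deg(C) = 2, deg(D) = 2, deg(E) = 2.
L = D − A with rows/columns ordered (A, B, C, D, E):
  [ 1,  0,  0, -1,  0]
  [ 0,  1, -1,  0,  0]
  [ 0, -1,  2,  0, -1]
  [-1,  0,  0,  2, -1]
  [ 0,  0, -1, -1,  2]
Characteristic polynomial: det(λI − L) = λ(λ² − 3λ + 1)(λ² − 5λ + 5).
Roots: λ = 0; (λ² − 3λ + 1) = 0 ⇒ λ = (3 ± √5)/2 ≈ 0.382, 2.618; (λ² − 5λ + 5) = 0 ⇒ λ = (5 ± √5)/2 ≈ 1.382, 3.618.
(Check: the roots sum (with multiplicity) to 8, matching trace L = Σdeg = 2·4 = 8.)
Laplacian eigenvalues: [0.0, 0.382, 1.382, 2.618, 3.618]. Largest eigenvalue (spectral radius) = 3.618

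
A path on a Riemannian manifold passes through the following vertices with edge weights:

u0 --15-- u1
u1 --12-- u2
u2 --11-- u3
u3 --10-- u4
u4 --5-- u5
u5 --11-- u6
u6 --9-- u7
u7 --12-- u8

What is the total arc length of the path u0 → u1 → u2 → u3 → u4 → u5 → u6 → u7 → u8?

Arc length = 15 + 12 + 11 + 10 + 5 + 11 + 9 + 12 = 85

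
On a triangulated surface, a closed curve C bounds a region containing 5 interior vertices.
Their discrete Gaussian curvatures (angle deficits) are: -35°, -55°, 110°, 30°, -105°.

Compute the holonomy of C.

Holonomy = total enclosed curvature = (-35°) + (-55°) + 110° + 30° + (-105°) = -55°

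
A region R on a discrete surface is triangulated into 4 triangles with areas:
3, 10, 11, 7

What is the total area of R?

3 + 10 + 11 + 7 = 31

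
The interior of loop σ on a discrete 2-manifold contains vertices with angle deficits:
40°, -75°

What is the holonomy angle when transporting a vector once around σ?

Holonomy = total enclosed curvature = 40° + (-75°) = -35°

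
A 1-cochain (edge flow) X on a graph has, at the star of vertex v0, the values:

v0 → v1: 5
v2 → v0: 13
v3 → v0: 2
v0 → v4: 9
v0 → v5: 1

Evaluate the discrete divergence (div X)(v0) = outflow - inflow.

Divergence = sum of outgoing flows = 5 + (-13) + (-2) + 9 + 1 = 0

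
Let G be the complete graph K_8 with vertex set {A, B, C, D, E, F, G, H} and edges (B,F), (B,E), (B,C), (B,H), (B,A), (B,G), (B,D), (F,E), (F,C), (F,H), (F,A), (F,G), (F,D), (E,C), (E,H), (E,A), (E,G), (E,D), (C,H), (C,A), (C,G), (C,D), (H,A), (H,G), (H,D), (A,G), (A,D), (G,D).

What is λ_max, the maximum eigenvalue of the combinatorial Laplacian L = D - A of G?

For the complete graph K_n, L = nI − J (J = all-ones matrix). J has eigenvalues n (once, eigenvector 𝟙) and 0 (multiplicity n−1), so L has eigenvalues 0 (once) and n (multiplicity n−1). Here n = 8: eigenvalue 0 once and 8 with multiplicity 7.
Laplacian eigenvalues: [0.0, 8.0, 8.0, 8.0, 8.0, 8.0, 8.0, 8.0]. Largest eigenvalue (spectral radius) = 8.0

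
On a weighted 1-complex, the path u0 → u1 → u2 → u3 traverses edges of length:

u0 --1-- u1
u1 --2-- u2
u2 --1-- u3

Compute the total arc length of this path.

Arc length = 1 + 2 + 1 = 4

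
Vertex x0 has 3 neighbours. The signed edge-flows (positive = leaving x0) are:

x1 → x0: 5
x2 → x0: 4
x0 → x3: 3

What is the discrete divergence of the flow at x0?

Divergence = sum of outgoing flows = (-5) + (-4) + 3 = -6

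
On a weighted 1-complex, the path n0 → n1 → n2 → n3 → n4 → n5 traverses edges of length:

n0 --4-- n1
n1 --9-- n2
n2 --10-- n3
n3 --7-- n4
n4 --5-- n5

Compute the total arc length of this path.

Arc length = 4 + 9 + 10 + 7 + 5 = 35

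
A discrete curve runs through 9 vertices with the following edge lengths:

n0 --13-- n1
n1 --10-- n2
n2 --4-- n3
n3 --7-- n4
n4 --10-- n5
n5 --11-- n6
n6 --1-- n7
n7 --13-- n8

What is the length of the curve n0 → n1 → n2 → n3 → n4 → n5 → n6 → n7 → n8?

Arc length = 13 + 10 + 4 + 7 + 10 + 11 + 1 + 13 = 69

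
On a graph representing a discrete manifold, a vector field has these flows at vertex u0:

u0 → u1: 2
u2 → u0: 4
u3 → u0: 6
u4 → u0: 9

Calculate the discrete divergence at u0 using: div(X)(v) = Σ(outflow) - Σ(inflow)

Divergence = sum of outgoing flows = 2 + (-4) + (-6) + (-9) = -17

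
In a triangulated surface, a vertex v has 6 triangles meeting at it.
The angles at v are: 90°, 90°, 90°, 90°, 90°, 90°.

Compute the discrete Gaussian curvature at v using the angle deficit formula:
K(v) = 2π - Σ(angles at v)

Sum of angles = 540°. K = 360° - 540° = -180°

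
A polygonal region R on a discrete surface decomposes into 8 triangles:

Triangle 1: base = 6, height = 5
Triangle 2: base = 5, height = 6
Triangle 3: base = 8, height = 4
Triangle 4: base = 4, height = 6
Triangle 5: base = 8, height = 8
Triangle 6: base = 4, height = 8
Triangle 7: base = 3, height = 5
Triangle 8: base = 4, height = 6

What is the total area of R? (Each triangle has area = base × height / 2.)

(1/2)×6×5 + (1/2)×5×6 + (1/2)×8×4 + (1/2)×4×6 + (1/2)×8×8 + (1/2)×4×8 + (1/2)×3×5 + (1/2)×4×6 = 125.5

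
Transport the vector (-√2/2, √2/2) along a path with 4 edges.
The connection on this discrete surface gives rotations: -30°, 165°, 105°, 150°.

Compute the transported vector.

Total rotation: (-30°) + 165° + 105° + 150° = 390° ≡ 30° (mod 360°). Final vector: (-0.9659, 0.2588)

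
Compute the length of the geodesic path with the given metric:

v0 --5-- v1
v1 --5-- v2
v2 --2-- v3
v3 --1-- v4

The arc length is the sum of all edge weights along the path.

Arc length = 5 + 5 + 2 + 1 = 13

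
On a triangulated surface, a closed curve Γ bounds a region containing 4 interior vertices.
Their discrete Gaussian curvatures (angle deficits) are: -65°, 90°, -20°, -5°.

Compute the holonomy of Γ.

Holonomy = total enclosed curvature = (-65°) + 90° + (-20°) + (-5°) = 0°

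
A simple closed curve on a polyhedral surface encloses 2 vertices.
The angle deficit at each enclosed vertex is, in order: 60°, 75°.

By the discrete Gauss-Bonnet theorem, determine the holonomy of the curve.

Holonomy = total enclosed curvature = 60° + 75° = 135°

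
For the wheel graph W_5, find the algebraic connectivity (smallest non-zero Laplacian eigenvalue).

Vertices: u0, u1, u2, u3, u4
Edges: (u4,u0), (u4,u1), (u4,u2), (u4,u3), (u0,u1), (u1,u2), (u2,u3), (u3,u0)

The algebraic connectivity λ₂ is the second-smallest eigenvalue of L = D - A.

The wheel W_5 is the join K_1 ∨ C_4 (a hub joined to every vertex of a cycle of length 4). For a join G ∨ H (G on p vertices, H on q vertices) the Laplacian spectrum is 0, p+q, the eigenvalues of L(G) other than one 0 each shifted by +q, and the eigenvalues of L(H) other than one 0 each shifted by +p. With G = K_1 (p = 1, nothing left after dropping its 0) and H = C_4 (q = 4, eigenvalues 2 − 2cos(2πk/4), k = 0, …, 3; drop k = 0), the spectrum of W_5 is 0, 5, and 1 + (2 − 2cos(2πk/4)) = 3 − 2cos(2πk/4) for k = 1, …, 3:
k=1: 3 − 2cos(π/2) = 3.0; k=2: 3 − 2cos(π) = 5.0; k=3: 3 − 2cos(3π/2) = 3.0.
Laplacian eigenvalues: [0.0, 3.0, 3.0, 5.0, 5.0]. Algebraic connectivity (smallest non-zero eigenvalue) = 3.0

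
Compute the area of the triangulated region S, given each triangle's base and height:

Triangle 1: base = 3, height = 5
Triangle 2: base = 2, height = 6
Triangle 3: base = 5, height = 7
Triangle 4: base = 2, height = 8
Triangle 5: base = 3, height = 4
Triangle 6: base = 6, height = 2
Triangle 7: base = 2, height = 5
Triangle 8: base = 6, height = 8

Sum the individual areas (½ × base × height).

(1/2)×3×5 + (1/2)×2×6 + (1/2)×5×7 + (1/2)×2×8 + (1/2)×3×4 + (1/2)×6×2 + (1/2)×2×5 + (1/2)×6×8 = 80.0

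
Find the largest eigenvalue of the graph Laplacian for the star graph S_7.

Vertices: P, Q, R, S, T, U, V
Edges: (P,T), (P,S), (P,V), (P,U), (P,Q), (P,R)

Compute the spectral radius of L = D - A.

The star S_7 is the complete bipartite graph K_{1,6} (one hub of degree 6, 6 leaves of degree 1). The Laplacian spectrum of K_{p,q} is 0, p (multiplicity q−1), q (multiplicity p−1), p+q. With p = 1, q = 6: 0 once, 1 with multiplicity 5, and 7 once. (Check: trace L = sum of degrees = 12 = 5·1 + 7.)
Laplacian eigenvalues: [0.0, 1.0, 1.0, 1.0, 1.0, 1.0, 7.0]. Largest eigenvalue (spectral radius) = 7.0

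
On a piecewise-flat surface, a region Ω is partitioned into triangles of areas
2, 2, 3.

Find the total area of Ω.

2 + 2 + 3 = 7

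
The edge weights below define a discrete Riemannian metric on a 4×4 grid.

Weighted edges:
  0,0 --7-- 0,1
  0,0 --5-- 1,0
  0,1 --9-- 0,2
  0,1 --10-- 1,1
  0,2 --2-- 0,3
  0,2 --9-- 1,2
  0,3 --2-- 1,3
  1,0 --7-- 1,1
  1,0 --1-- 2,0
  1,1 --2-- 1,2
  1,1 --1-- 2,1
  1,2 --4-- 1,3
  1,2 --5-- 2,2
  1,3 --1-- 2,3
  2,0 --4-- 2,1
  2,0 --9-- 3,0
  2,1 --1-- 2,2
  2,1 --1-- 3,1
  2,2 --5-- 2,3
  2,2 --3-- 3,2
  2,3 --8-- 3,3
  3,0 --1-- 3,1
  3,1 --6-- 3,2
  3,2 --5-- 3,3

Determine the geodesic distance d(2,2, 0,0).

Shortest path: 2,2 → 2,1 → 2,0 → 1,0 → 0,0, total weight = 11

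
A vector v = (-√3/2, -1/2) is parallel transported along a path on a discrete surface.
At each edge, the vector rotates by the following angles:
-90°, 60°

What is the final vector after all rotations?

Total rotation: (-90°) + 60° = -30°. Final vector: (-1, 0)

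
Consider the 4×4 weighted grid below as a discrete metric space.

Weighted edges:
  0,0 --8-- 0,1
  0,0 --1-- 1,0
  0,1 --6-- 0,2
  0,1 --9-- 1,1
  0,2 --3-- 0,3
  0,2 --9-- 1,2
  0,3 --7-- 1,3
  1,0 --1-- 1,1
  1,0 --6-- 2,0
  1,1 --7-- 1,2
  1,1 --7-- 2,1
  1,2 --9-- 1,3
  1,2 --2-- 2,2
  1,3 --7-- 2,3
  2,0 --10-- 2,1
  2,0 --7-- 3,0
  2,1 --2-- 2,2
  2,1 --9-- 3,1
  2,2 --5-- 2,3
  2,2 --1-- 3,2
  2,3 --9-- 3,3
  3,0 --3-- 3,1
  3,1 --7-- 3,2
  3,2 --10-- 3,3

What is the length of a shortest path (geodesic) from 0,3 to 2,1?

Shortest path: 0,3 → 0,2 → 1,2 → 2,2 → 2,1, total weight = 16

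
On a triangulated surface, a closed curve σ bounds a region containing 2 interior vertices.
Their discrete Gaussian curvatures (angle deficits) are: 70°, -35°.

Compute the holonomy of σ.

Holonomy = total enclosed curvature = 70° + (-35°) = 35°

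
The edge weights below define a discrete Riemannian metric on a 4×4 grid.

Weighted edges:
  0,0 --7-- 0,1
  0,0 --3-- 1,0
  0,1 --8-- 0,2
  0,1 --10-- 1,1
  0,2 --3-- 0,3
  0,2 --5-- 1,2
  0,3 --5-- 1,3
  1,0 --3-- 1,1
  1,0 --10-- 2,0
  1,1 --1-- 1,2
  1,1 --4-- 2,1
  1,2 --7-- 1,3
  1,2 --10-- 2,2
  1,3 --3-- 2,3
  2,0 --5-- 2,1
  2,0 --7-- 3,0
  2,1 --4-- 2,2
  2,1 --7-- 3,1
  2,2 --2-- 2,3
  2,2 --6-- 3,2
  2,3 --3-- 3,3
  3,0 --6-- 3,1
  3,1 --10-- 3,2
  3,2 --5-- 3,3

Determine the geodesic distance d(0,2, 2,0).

Shortest path: 0,2 → 1,2 → 1,1 → 2,1 → 2,0, total weight = 15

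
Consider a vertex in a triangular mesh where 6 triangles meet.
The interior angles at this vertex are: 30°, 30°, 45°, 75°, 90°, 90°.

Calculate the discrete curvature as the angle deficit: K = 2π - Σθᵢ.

Sum of angles = 360°. K = 360° - 360° = 0°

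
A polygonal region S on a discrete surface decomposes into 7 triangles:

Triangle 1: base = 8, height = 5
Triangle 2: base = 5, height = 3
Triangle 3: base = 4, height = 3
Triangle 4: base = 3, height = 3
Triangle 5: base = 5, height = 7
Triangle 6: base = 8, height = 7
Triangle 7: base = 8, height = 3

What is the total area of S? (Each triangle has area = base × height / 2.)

(1/2)×8×5 + (1/2)×5×3 + (1/2)×4×3 + (1/2)×3×3 + (1/2)×5×7 + (1/2)×8×7 + (1/2)×8×3 = 95.5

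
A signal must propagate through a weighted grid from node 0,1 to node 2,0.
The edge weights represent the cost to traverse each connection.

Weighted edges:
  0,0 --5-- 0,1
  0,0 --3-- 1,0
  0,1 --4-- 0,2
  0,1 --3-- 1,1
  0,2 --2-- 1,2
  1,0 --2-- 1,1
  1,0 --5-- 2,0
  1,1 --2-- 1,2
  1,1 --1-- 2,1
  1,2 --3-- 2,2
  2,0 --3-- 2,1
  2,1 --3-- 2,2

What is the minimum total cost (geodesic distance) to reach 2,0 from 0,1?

Shortest path: 0,1 → 1,1 → 2,1 → 2,0, total weight = 7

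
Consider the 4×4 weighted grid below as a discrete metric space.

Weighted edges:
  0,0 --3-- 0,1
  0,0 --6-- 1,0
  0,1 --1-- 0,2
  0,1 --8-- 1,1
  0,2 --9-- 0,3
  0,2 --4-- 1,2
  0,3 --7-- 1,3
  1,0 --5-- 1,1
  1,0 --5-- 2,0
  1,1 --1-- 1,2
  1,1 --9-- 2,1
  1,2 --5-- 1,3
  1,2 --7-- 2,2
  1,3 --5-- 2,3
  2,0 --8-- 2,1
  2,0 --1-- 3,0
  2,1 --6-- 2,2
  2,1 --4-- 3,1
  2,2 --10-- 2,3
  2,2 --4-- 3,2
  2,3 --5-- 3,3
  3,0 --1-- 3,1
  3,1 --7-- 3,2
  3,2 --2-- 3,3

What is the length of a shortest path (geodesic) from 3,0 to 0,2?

Shortest path: 3,0 → 2,0 → 1,0 → 1,1 → 1,2 → 0,2, total weight = 16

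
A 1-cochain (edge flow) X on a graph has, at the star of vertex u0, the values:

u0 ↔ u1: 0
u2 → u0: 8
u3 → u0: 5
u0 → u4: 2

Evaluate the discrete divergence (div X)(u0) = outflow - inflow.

Divergence = sum of outgoing flows = 0 + (-8) + (-5) + 2 = -11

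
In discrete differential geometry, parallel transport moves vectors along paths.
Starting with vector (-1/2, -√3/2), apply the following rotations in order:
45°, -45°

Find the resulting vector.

Total rotation: 45° + (-45°) = 0°. Final vector: (-0.5000, -0.8660)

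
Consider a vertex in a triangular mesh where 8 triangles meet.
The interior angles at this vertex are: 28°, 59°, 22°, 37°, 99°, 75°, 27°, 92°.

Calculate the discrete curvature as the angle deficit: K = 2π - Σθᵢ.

Sum of angles = 439°. K = 360° - 439° = -79° = -79π/180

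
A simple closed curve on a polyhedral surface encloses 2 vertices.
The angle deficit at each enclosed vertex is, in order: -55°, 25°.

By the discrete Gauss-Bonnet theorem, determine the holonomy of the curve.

Holonomy = total enclosed curvature = (-55°) + 25° = -30°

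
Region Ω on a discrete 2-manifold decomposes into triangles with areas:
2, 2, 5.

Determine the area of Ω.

2 + 2 + 5 = 9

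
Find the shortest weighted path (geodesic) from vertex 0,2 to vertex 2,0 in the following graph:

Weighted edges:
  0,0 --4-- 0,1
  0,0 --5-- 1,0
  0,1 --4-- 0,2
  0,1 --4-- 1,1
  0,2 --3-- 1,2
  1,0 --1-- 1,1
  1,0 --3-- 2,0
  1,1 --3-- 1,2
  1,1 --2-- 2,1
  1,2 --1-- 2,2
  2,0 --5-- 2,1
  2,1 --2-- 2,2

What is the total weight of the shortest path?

Shortest path: 0,2 → 1,2 → 1,1 → 1,0 → 2,0, total weight = 10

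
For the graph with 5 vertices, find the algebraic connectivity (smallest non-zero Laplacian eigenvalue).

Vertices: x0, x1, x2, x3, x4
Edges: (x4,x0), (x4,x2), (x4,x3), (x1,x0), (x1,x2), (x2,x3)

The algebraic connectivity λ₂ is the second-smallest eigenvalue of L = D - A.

Degrees: deg(x0) = 2, deg(x1) = 2, deg(x2) = 3, deg(x3) = 2, deg(x4) = 3.
L = D − A with rows/columns ordered (x0, x1, x2, x3, x4):
  [ 2, -1,  0,  0, -1]
  [-1,  2, -1,  0,  0]
  [ 0, -1,  3, -1, -1]
  [ 0,  0, -1,  2, -1]
  [-1,  0, -1, -1,  3]
Characteristic polynomial: det(λI − L) = λ(λ² − 5λ + 5)(λ² − 7λ + 11).
Roots: λ = 0; (λ² − 5λ + 5) = 0 ⇒ λ = (5 ± √5)/2 ≈ 1.382, 3.618; (λ² − 7λ + 11) = 0 ⇒ λ = (7 ± √5)/2 ≈ 2.382, 4.618.
(Check: the roots sum (with multiplicity) to 12, matching trace L = Σdeg = 2·6 = 12.)
Laplacian eigenvalues: [0.0, 1.382, 2.382, 3.618, 4.618]. Algebraic connectivity (smallest non-zero eigenvalue) = 1.382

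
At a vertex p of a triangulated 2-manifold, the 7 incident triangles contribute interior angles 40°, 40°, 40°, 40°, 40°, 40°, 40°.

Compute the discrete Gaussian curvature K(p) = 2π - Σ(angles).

Sum of angles = 280°. K = 360° - 280° = 80° = 4π/9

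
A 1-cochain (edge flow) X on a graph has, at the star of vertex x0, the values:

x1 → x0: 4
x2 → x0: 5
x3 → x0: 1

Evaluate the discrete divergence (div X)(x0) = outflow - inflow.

Divergence = sum of outgoing flows = (-4) + (-5) + (-1) = -10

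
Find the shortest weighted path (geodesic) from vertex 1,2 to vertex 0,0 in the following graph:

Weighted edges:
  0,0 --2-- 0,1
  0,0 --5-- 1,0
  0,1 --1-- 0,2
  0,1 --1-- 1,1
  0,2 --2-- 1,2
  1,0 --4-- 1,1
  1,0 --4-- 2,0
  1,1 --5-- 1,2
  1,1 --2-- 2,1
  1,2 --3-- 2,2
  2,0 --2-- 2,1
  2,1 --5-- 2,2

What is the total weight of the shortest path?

Shortest path: 1,2 → 0,2 → 0,1 → 0,0, total weight = 5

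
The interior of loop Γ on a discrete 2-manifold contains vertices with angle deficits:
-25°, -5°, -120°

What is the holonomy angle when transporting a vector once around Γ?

Holonomy = total enclosed curvature = (-25°) + (-5°) + (-120°) = -150°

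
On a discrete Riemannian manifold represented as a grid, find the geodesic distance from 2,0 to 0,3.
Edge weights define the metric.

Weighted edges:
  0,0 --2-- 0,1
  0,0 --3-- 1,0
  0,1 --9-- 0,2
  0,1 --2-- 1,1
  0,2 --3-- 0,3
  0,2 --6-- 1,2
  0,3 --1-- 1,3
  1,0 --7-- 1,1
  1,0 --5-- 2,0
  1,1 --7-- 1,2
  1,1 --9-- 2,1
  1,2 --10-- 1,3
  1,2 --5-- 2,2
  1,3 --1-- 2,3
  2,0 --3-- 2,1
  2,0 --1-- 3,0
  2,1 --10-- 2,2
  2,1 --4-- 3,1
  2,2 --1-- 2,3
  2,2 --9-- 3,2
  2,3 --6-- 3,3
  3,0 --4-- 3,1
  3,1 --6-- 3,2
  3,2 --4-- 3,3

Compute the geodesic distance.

Shortest path: 2,0 → 2,1 → 2,2 → 2,3 → 1,3 → 0,3, total weight = 16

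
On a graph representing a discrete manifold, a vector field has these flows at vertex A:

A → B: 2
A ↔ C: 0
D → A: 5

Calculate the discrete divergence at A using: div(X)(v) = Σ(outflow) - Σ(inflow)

Divergence = sum of outgoing flows = 2 + 0 + (-5) = -3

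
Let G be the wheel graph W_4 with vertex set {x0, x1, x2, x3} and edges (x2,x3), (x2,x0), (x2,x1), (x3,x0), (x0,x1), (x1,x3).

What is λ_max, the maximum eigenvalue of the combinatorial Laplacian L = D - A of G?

The wheel W_4 is the join K_1 ∨ C_3 (a hub joined to every vertex of a cycle of length 3). For a join G ∨ H (G on p vertices, H on q vertices) the Laplacian spectrum is 0, p+q, the eigenvalues of L(G) other than one 0 each shifted by +q, and the eigenvalues of L(H) other than one 0 each shifted by +p. With G = K_1 (p = 1, nothing left after dropping its 0) and H = C_3 (q = 3, eigenvalues 2 − 2cos(2πk/3), k = 0, …, 2; drop k = 0), the spectrum of W_4 is 0, 4, and 1 + (2 − 2cos(2πk/3)) = 3 − 2cos(2πk/3) for k = 1, …, 2:
k=1: 3 − 2cos(2π/3) = 4.0; k=2: 3 − 2cos(4π/3) = 4.0.
Laplacian eigenvalues: [0.0, 4.0, 4.0, 4.0]. Largest eigenvalue (spectral radius) = 4.0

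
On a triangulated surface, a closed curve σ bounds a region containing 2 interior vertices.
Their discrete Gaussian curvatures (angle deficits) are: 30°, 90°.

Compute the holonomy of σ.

Holonomy = total enclosed curvature = 30° + 90° = 120°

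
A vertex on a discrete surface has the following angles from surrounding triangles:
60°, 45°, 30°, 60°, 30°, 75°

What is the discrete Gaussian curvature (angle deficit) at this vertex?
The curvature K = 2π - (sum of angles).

Sum of angles = 300°. K = 360° - 300° = 60° = π/3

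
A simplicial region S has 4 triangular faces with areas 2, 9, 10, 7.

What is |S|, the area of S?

2 + 9 + 10 + 7 = 28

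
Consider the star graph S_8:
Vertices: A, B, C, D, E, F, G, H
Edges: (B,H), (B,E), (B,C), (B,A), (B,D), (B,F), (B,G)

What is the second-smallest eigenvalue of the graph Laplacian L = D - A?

The star S_8 is the complete bipartite graph K_{1,7} (one hub of degree 7, 7 leaves of degree 1). The Laplacian spectrum of K_{p,q} is 0, p (multiplicity q−1), q (multiplicity p−1), p+q. With p = 1, q = 7: 0 once, 1 with multiplicity 6, and 8 once. (Check: trace L = sum of degrees = 14 = 6·1 + 8.)
Laplacian eigenvalues: [0.0, 1.0, 1.0, 1.0, 1.0, 1.0, 1.0, 8.0]. Algebraic connectivity (smallest non-zero eigenvalue) = 1.0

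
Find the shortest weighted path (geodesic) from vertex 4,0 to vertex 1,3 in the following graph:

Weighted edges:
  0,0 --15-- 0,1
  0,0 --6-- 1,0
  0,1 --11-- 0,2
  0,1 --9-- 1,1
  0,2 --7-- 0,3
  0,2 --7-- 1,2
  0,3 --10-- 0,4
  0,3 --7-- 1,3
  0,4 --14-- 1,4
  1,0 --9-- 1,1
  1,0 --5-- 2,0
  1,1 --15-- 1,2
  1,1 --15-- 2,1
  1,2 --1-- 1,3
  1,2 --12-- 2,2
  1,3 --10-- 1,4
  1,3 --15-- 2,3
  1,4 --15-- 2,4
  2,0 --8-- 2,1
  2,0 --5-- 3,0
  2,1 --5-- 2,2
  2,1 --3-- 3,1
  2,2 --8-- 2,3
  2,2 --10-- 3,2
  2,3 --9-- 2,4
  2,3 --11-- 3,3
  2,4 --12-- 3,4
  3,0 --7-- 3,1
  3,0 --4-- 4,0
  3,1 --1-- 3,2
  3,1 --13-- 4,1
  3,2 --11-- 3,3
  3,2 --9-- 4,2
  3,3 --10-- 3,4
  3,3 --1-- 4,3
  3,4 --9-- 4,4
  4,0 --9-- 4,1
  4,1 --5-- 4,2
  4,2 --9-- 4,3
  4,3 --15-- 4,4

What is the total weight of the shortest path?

Shortest path: 4,0 → 3,0 → 3,1 → 2,1 → 2,2 → 1,2 → 1,3, total weight = 32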